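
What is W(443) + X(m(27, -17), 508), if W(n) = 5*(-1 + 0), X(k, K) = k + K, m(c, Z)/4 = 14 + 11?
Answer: 603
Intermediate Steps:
m(c, Z) = 100 (m(c, Z) = 4*(14 + 11) = 4*25 = 100)
X(k, K) = K + k
W(n) = -5 (W(n) = 5*(-1) = -5)
W(443) + X(m(27, -17), 508) = -5 + (508 + 100) = -5 + 608 = 603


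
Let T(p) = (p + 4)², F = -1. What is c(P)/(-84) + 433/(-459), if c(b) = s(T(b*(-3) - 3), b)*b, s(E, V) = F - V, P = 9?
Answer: 823/6426 ≈ 0.12807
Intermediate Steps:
T(p) = (4 + p)²
s(E, V) = -1 - V
c(b) = b*(-1 - b) (c(b) = (-1 - b)*b = b*(-1 - b))
c(P)/(-84) + 433/(-459) = -1*9*(1 + 9)/(-84) + 433/(-459) = -1*9*10*(-1/84) + 433*(-1/459) = -90*(-1/84) - 433/459 = 15/14 - 433/459 = 823/6426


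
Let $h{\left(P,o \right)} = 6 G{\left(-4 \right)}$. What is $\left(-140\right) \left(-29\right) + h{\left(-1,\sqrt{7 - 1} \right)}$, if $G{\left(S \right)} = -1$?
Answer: $4054$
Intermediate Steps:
$h{\left(P,o \right)} = -6$ ($h{\left(P,o \right)} = 6 \left(-1\right) = -6$)
$\left(-140\right) \left(-29\right) + h{\left(-1,\sqrt{7 - 1} \right)} = \left(-140\right) \left(-29\right) - 6 = 4060 - 6 = 4054$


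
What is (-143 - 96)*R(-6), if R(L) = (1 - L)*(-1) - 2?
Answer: 2151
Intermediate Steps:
R(L) = -3 + L (R(L) = (-1 + L) - 2 = -3 + L)
(-143 - 96)*R(-6) = (-143 - 96)*(-3 - 6) = -239*(-9) = 2151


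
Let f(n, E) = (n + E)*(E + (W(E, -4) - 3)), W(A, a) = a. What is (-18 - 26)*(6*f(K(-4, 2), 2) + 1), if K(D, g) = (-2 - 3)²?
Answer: 35596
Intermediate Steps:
K(D, g) = 25 (K(D, g) = (-5)² = 25)
f(n, E) = (-7 + E)*(E + n) (f(n, E) = (n + E)*(E + (-4 - 3)) = (E + n)*(E - 7) = (E + n)*(-7 + E) = (-7 + E)*(E + n))
(-18 - 26)*(6*f(K(-4, 2), 2) + 1) = (-18 - 26)*(6*(2² - 7*2 - 7*25 + 2*25) + 1) = -44*(6*(4 - 14 - 175 + 50) + 1) = -44*(6*(-135) + 1) = -44*(-810 + 1) = -44*(-809) = 35596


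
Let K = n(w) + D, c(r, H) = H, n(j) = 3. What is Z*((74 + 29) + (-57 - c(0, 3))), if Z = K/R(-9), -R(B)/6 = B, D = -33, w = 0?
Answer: -215/9 ≈ -23.889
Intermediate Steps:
R(B) = -6*B
K = -30 (K = 3 - 33 = -30)
Z = -5/9 (Z = -30/((-6*(-9))) = -30/54 = -30*1/54 = -5/9 ≈ -0.55556)
Z*((74 + 29) + (-57 - c(0, 3))) = -5*((74 + 29) + (-57 - 1*3))/9 = -5*(103 + (-57 - 3))/9 = -5*(103 - 60)/9 = -5/9*43 = -215/9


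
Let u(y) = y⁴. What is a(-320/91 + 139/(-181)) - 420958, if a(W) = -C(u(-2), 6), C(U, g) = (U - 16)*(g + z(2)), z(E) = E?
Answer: -420958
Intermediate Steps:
C(U, g) = (-16 + U)*(2 + g) (C(U, g) = (U - 16)*(g + 2) = (-16 + U)*(2 + g))
a(W) = 0 (a(W) = -(-32 - 16*6 + 2*(-2)⁴ + (-2)⁴*6) = -(-32 - 96 + 2*16 + 16*6) = -(-32 - 96 + 32 + 96) = -1*0 = 0)
a(-320/91 + 139/(-181)) - 420958 = 0 - 420958 = -420958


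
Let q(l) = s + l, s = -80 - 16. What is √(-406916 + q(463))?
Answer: I*√406549 ≈ 637.61*I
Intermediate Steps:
s = -96
q(l) = -96 + l
√(-406916 + q(463)) = √(-406916 + (-96 + 463)) = √(-406916 + 367) = √(-406549) = I*√406549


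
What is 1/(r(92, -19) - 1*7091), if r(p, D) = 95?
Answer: -1/6996 ≈ -0.00014294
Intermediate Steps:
1/(r(92, -19) - 1*7091) = 1/(95 - 1*7091) = 1/(95 - 7091) = 1/(-6996) = -1/6996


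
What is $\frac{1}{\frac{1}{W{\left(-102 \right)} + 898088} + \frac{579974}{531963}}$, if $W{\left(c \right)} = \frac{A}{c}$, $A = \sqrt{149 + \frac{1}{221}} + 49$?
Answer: $\frac{23840155990743087163381101981}{25991816633456636245452378059} - \frac{4810738767273 \sqrt{7277530}}{103967266533826544981809512236} \approx 0.91722$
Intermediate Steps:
$A = 49 + \frac{\sqrt{7277530}}{221}$ ($A = \sqrt{149 + \frac{1}{221}} + 49 = \sqrt{\frac{32930}{221}} + 49 = \frac{\sqrt{7277530}}{221} + 49 = 49 + \frac{\sqrt{7277530}}{221} \approx 61.207$)
$W{\left(c \right)} = \frac{49 + \frac{\sqrt{7277530}}{221}}{c}$
$\frac{1}{\frac{1}{W{\left(-102 \right)} + 898088} + \frac{579974}{531963}} = \frac{1}{\frac{1}{\frac{10829 + \sqrt{7277530}}{221 \left(-102\right)} + 898088} + \frac{579974}{531963}} = \frac{1}{\frac{1}{\frac{1}{221} \left(- \frac{1}{102}\right) \left(10829 + \sqrt{7277530}\right) + 898088} + 579974 \cdot \frac{1}{531963}} = \frac{1}{\frac{1}{\left(- \frac{49}{102} - \frac{\sqrt{7277530}}{22542}\right) + 898088} + \frac{579974}{531963}} = \frac{1}{\frac{1}{\frac{91604927}{102} - \frac{\sqrt{7277530}}{22542}} + \frac{579974}{531963}} = \frac{1}{\frac{579974}{531963} + \frac{1}{\frac{91604927}{102} - \frac{\sqrt{7277530}}{22542}}}$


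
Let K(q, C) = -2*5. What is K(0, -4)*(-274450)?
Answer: 2744500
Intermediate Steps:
K(q, C) = -10
K(0, -4)*(-274450) = -10*(-274450) = 2744500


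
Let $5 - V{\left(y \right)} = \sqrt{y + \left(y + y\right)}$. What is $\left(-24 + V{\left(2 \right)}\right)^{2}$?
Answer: $\left(19 + \sqrt{6}\right)^{2} \approx 460.08$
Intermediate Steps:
$V{\left(y \right)} = 5 - \sqrt{3} \sqrt{y}$ ($V{\left(y \right)} = 5 - \sqrt{y + \left(y + y\right)} = 5 - \sqrt{y + 2 y} = 5 - \sqrt{3 y} = 5 - \sqrt{3} \sqrt{y}$)
$\left(-24 + V{\left(2 \right)}\right)^{2} = \left(-24 + \left(5 - \sqrt{3} \sqrt{2}\right)\right)^{2} = \left(-24 + \left(5 - \sqrt{6}\right)\right)^{2} = \left(-19 - \sqrt{6}\right)^{2}$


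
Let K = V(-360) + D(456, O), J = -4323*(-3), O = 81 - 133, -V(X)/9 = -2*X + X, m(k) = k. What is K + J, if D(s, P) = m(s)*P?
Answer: -13983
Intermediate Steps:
V(X) = 9*X (V(X) = -9*(-2*X + X) = -(-9)*X = 9*X)
O = -52
J = 12969
D(s, P) = P*s (D(s, P) = s*P = P*s)
K = -26952 (K = 9*(-360) - 52*456 = -3240 - 23712 = -26952)
K + J = -26952 + 12969 = -13983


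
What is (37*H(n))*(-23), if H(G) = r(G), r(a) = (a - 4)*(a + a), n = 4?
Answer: 0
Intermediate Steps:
r(a) = 2*a*(-4 + a) (r(a) = (-4 + a)*(2*a) = 2*a*(-4 + a))
H(G) = 2*G*(-4 + G)
(37*H(n))*(-23) = (37*(2*4*(-4 + 4)))*(-23) = (37*(2*4*0))*(-23) = (37*0)*(-23) = 0*(-23) = 0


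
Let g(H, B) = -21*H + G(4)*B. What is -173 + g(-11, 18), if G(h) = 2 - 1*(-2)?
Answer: 130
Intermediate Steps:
G(h) = 4 (G(h) = 2 + 2 = 4)
g(H, B) = -21*H + 4*B
-173 + g(-11, 18) = -173 + (-21*(-11) + 4*18) = -173 + (231 + 72) = -173 + 303 = 130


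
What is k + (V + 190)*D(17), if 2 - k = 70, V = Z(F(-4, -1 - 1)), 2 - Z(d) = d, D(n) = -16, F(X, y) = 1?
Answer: -3124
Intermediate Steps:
Z(d) = 2 - d
V = 1 (V = 2 - 1*1 = 2 - 1 = 1)
k = -68 (k = 2 - 1*70 = 2 - 70 = -68)
k + (V + 190)*D(17) = -68 + (1 + 190)*(-16) = -68 + 191*(-16) = -68 - 3056 = -3124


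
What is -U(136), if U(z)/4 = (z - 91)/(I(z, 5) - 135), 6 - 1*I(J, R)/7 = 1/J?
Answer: 4896/2531 ≈ 1.9344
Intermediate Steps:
I(J, R) = 42 - 7/J
U(z) = 4*(-91 + z)/(-93 - 7/z) (U(z) = 4*((z - 91)/((42 - 7/z) - 135)) = 4*((-91 + z)/(-93 - 7/z)) = 4*(-91 + z)/(-93 - 7/z))
-U(136) = -4*136*(91 - 1*136)/(7 + 93*136) = -4*136*(91 - 136)/(7 + 12648) = -4*136*(-45)/12655 = -1*(-4896/2531) = 4896/2531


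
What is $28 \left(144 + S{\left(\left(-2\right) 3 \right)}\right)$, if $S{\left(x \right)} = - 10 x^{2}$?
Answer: $-6048$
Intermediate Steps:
$28 \left(144 + S{\left(\left(-2\right) 3 \right)}\right) = 28 \left(144 - 10 \left(\left(-2\right) 3\right)^{2}\right) = 28 \left(144 - 10 \left(-6\right)^{2}\right) = 28 \left(144 - 360\right) = 28 \left(-216\right) = -6048$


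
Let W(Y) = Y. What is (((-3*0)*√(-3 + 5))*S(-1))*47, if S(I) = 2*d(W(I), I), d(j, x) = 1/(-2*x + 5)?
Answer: 0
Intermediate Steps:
d(j, x) = 1/(5 - 2*x)
S(I) = -2/(-5 + 2*I) (S(I) = 2*(-1/(-5 + 2*I)) = -2/(-5 + 2*I))
(((-3*0)*√(-3 + 5))*S(-1))*47 = (((-3*0)*√(-3 + 5))*(-2/(-5 + 2*(-1))))*47 = ((0*√2)*(-2/(-5 - 2)))*47 = (0*(-2/(-7)))*47 = (0*(-2*(-⅐)))*47 = (0*(2/7))*47 = 0*47 = 0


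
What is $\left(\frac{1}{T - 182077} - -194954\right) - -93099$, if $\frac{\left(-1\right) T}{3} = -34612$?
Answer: $\frac{22537554772}{78241} \approx 2.8805 \cdot 10^{5}$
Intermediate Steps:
$T = 103836$ ($T = \left(-3\right) \left(-34612\right) = 103836$)
$\left(\frac{1}{T - 182077} - -194954\right) - -93099 = \left(\frac{1}{103836 - 182077} - -194954\right) - -93099 = \left(\frac{1}{-78241} + 194954\right) + 93099 = \left(- \frac{1}{78241} + 194954\right) + 93099 = \frac{15253395913}{78241} + 93099 = \frac{22537554772}{78241}$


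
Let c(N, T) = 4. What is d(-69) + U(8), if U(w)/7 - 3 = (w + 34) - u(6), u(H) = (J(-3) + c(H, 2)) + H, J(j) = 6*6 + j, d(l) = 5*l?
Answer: -331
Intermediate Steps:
J(j) = 36 + j
u(H) = 37 + H (u(H) = ((36 - 3) + 4) + H = (33 + 4) + H = 37 + H)
U(w) = -42 + 7*w (U(w) = 21 + 7*((w + 34) - (37 + 6)) = 21 + 7*((34 + w) - 1*43) = 21 + 7*((34 + w) - 43) = 21 + 7*(-9 + w) = 21 + (-63 + 7*w) = -42 + 7*w)
d(-69) + U(8) = 5*(-69) + (-42 + 7*8) = -345 + (-42 + 56) = -345 + 14 = -331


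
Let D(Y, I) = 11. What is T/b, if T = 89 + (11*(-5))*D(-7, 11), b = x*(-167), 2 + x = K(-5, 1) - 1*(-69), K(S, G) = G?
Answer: 129/2839 ≈ 0.045439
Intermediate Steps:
x = 68 (x = -2 + (1 - 1*(-69)) = -2 + (1 + 69) = -2 + 70 = 68)
b = -11356 (b = 68*(-167) = -11356)
T = -516 (T = 89 + (11*(-5))*11 = 89 - 55*11 = 89 - 605 = -516)
T/b = -516/(-11356) = -516*(-1/11356) = 129/2839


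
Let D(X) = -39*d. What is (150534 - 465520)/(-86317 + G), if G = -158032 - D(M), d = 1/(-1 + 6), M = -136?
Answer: 787465/610853 ≈ 1.2891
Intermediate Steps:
d = 1/5 ≈ 0.20000
D(X) = -39/5 (D(X) = -39*1/5 = -39/5)
G = -790121/5 (G = -158032 - 1*(-39/5) = -158032 + 39/5 = -790121/5 ≈ -1.5802e+5)
(150534 - 465520)/(-86317 + G) = (150534 - 465520)/(-86317 - 790121/5) = -314986/(-1221706/5) = -314986*(-5/1221706) = 787465/610853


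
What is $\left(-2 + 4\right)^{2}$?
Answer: $4$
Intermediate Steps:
$\left(-2 + 4\right)^{2} = 2^{2} = 4$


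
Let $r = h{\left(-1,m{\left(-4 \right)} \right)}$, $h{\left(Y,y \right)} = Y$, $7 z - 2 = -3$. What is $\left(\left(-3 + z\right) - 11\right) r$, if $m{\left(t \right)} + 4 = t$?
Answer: $\frac{99}{7} \approx 14.143$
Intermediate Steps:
$z = - \frac{1}{7}$ ($z = \frac{2}{7} + \frac{1}{7} \left(-3\right) = \frac{2}{7} - \frac{3}{7} = - \frac{1}{7} \approx -0.14286$)
$m{\left(t \right)} = -4 + t$
$r = -1$
$\left(\left(-3 + z\right) - 11\right) r = \left(\left(-3 - \frac{1}{7}\right) - 11\right) \left(-1\right) = \left(- \frac{22}{7} - 11\right) \left(-1\right) = \left(- \frac{99}{7}\right) \left(-1\right) = \frac{99}{7}$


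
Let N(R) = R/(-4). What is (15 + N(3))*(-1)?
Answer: -57/4 ≈ -14.250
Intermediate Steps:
N(R) = -R/4 (N(R) = R*(-¼) = -R/4)
(15 + N(3))*(-1) = (15 - ¼*3)*(-1) = (15 - ¾)*(-1) = (57/4)*(-1) = -57/4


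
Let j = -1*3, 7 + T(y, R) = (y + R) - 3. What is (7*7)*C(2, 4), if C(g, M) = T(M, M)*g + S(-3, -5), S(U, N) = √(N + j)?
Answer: -196 + 98*I*√2 ≈ -196.0 + 138.59*I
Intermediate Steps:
T(y, R) = -10 + R + y (T(y, R) = -7 + ((y + R) - 3) = -7 + ((R + y) - 3) = -7 + (-3 + R + y) = -10 + R + y)
j = -3
S(U, N) = √(-3 + N) (S(U, N) = √(N - 3) = √(-3 + N))
C(g, M) = g*(-10 + 2*M) + 2*I*√2 (C(g, M) = (-10 + M + M)*g + √(-3 - 5) = (-10 + 2*M)*g + √(-8) = g*(-10 + 2*M) + 2*I*√2)
(7*7)*C(2, 4) = (7*7)*(2*I*√2 + 2*2*(-5 + 4)) = 49*(2*I*√2 + 2*2*(-1)) = 49*(2*I*√2 - 4) = 49*(-4 + 2*I*√2) = -196 + 98*I*√2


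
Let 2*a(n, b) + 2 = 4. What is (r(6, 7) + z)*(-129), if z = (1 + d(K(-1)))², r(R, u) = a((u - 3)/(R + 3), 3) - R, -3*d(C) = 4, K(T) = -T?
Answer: 1892/3 ≈ 630.67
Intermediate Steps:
a(n, b) = 1 (a(n, b) = -1 + (½)*4 = -1 + 2 = 1)
d(C) = -4/3 (d(C) = -⅓*4 = -4/3)
r(R, u) = 1 - R
z = ⅑ (z = (1 - 4/3)² = (-⅓)² = ⅑ ≈ 0.11111)
(r(6, 7) + z)*(-129) = ((1 - 1*6) + ⅑)*(-129) = ((1 - 6) + ⅑)*(-129) = (-5 + ⅑)*(-129) = -44/9*(-129) = 1892/3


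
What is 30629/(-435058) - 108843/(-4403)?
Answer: 6745451201/273651482 ≈ 24.650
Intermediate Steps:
30629/(-435058) - 108843/(-4403) = 30629*(-1/435058) - 108843*(-1/4403) = -30629/435058 + 15549/629 = 6745451201/273651482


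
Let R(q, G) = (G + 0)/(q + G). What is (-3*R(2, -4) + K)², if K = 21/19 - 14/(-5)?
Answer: 39601/9025 ≈ 4.3879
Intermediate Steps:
R(q, G) = G/(G + q)
K = 371/95 (K = 21*(1/19) - 14*(-⅕) = 21/19 + 14/5 = 371/95 ≈ 3.9053)
(-3*R(2, -4) + K)² = (-(-12)/(-4 + 2) + 371/95)² = (-(-12)/(-2) + 371/95)² = (-(-12)*(-1)/2 + 371/95)² = (-3*2 + 371/95)² = (-6 + 371/95)² = (-199/95)² = 39601/9025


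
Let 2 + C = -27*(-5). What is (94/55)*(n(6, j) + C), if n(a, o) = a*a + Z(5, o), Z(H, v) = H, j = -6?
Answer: 16356/55 ≈ 297.38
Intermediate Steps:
n(a, o) = 5 + a**2 (n(a, o) = a*a + 5 = a**2 + 5 = 5 + a**2)
C = 133 (C = -2 - 27*(-5) = -2 + 135 = 133)
(94/55)*(n(6, j) + C) = (94/55)*((5 + 6**2) + 133) = (94*(1/55))*((5 + 36) + 133) = 94*(41 + 133)/55 = (94/55)*174 = 16356/55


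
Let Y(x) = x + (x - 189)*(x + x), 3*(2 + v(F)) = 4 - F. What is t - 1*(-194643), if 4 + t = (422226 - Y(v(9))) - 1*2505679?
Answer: -17012009/9 ≈ -1.8902e+6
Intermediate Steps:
v(F) = -⅔ - F/3 (v(F) = -2 + (4 - F)/3 = -2 + (4/3 - F/3) = -⅔ - F/3)
Y(x) = x + 2*x*(-189 + x) (Y(x) = x + (-189 + x)*(2*x) = x + 2*x*(-189 + x))
t = -18763796/9 (t = -4 + ((422226 - (-⅔ - ⅓*9)*(-377 + 2*(-⅔ - ⅓*9))) - 1*2505679) = -4 + ((422226 - (-⅔ - 3)*(-377 + 2*(-⅔ - 3))) - 2505679) = -4 + ((422226 - (-11)*(-377 + 2*(-11/3))/3) - 2505679) = -4 + ((422226 - (-11)*(-377 - 22/3)/3) - 2505679) = -4 + ((422226 - (-11)*(-1153)/(3*3)) - 2505679) = -4 + ((422226 - 1*12683/9) - 2505679) = -4 + ((422226 - 12683/9) - 2505679) = -4 + (3787351/9 - 2505679) = -4 - 18763760/9 = -18763796/9 ≈ -2.0849e+6)
t - 1*(-194643) = -18763796/9 - 1*(-194643) = -18763796/9 + 194643 = -17012009/9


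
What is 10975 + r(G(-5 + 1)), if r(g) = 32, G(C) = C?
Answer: 11007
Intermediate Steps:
10975 + r(G(-5 + 1)) = 10975 + 32 = 11007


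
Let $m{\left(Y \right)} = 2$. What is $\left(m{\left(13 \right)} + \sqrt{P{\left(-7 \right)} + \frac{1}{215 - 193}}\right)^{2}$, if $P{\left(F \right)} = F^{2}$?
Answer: $\frac{\left(44 + \sqrt{23738}\right)^{2}}{484} \approx 81.058$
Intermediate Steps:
$\left(m{\left(13 \right)} + \sqrt{P{\left(-7 \right)} + \frac{1}{215 - 193}}\right)^{2} = \left(2 + \sqrt{\left(-7\right)^{2} + \frac{1}{215 - 193}}\right)^{2} = \left(2 + \sqrt{49 + \frac{1}{22}}\right)^{2} = \left(2 + \sqrt{\frac{1079}{22}}\right)^{2} = \left(2 + \frac{\sqrt{23738}}{22}\right)^{2}$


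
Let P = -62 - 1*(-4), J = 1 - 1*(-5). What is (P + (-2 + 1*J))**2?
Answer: 2916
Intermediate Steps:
J = 6 (J = 1 + 5 = 6)
P = -58 (P = -62 + 4 = -58)
(P + (-2 + 1*J))**2 = (-58 + (-2 + 1*6))**2 = (-58 + (-2 + 6))**2 = (-58 + 4)**2 = (-54)**2 = 2916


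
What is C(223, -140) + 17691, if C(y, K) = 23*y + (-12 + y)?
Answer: 23031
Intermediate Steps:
C(y, K) = -12 + 24*y
C(223, -140) + 17691 = (-12 + 24*223) + 17691 = (-12 + 5352) + 17691 = 5340 + 17691 = 23031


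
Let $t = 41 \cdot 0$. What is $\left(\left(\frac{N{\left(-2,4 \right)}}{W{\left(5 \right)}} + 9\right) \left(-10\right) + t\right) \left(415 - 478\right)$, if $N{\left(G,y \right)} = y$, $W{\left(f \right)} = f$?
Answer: $6174$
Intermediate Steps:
$t = 0$
$\left(\left(\frac{N{\left(-2,4 \right)}}{W{\left(5 \right)}} + 9\right) \left(-10\right) + t\right) \left(415 - 478\right) = \left(\left(\frac{4}{5} + 9\right) \left(-10\right) + 0\right) \left(415 - 478\right) = \left(\left(4 \cdot \frac{1}{5} + 9\right) \left(-10\right) + 0\right) \left(-63\right) = \left(\left(\frac{4}{5} + 9\right) \left(-10\right) + 0\right) \left(-63\right) = \left(\frac{49}{5} \left(-10\right) + 0\right) \left(-63\right) = \left(-98 + 0\right) \left(-63\right) = \left(-98\right) \left(-63\right) = 6174$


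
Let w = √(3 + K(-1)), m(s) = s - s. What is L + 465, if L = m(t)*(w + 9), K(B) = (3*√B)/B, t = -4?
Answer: 465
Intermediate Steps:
m(s) = 0
K(B) = 3/√B
w = √(3 - 3*I) (w = √(3 + 3/√(-1)) = √(3 + 3*(-I)) = √(3 - 3*I) ≈ 1.903 - 0.78824*I)
L = 0 (L = 0*(√(3 - 3*I) + 9) = 0*(9 + √(3 - 3*I)) = 0)
L + 465 = 0 + 465 = 465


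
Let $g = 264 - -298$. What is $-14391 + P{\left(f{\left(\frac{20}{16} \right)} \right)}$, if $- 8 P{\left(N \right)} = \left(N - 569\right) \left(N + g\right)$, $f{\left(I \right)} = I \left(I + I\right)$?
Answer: $\frac{13098375}{512} \approx 25583.0$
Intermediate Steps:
$g = 562$ ($g = 264 + 298 = 562$)
$f{\left(I \right)} = 2 I^{2}$ ($f{\left(I \right)} = I 2 I = 2 I^{2}$)
$P{\left(N \right)} = - \frac{\left(-569 + N\right) \left(562 + N\right)}{8}$ ($P{\left(N \right)} = - \frac{\left(N - 569\right) \left(N + 562\right)}{8} = - \frac{\left(-569 + N\right) \left(562 + N\right)}{8}$)
$-14391 + P{\left(f{\left(\frac{20}{16} \right)} \right)} = -14391 + \left(\frac{159889}{4} - \frac{\left(2 \left(\frac{20}{16}\right)^{2}\right)^{2}}{8} + \frac{7 \cdot 2 \left(\frac{20}{16}\right)^{2}}{8}\right) = -14391 + \left(\frac{159889}{4} - \frac{\left(2 \left(20 \cdot \frac{1}{16}\right)^{2}\right)^{2}}{8} + \frac{7 \cdot 2 \left(20 \cdot \frac{1}{16}\right)^{2}}{8}\right) = -14391 + \left(\frac{159889}{4} - \frac{\left(2 \left(\frac{5}{4}\right)^{2}\right)^{2}}{8} + \frac{7 \cdot 2 \left(\frac{5}{4}\right)^{2}}{8}\right) = -14391 + \left(\frac{159889}{4} - \frac{\left(2 \cdot \frac{25}{16}\right)^{2}}{8} + \frac{7 \cdot 2 \cdot \frac{25}{16}}{8}\right) = -14391 + \left(\frac{159889}{4} - \frac{\left(\frac{25}{8}\right)^{2}}{8} + \frac{7}{8} \cdot \frac{25}{8}\right) = -14391 + \left(\frac{159889}{4} - \frac{625}{512} + \frac{175}{64}\right) = -14391 + \frac{20466567}{512} = \frac{13098375}{512}$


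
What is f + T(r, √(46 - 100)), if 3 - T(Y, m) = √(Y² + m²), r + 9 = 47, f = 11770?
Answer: 11773 - √1390 ≈ 11736.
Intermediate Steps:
r = 38 (r = -9 + 47 = 38)
T(Y, m) = 3 - √(Y² + m²)
f + T(r, √(46 - 100)) = 11770 + (3 - √(38² + (√(46 - 100))²)) = 11770 + (3 - √(1444 + (√(-54))²)) = 11770 + (3 - √(1444 + (3*I*√6)²)) = 11770 + (3 - √(1444 - 54)) = 11770 + (3 - √1390) = 11773 - √1390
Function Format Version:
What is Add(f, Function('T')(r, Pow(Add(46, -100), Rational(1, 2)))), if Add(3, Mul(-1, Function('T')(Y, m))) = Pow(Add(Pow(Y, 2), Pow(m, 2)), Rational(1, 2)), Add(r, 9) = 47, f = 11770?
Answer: Add(11773, Mul(-1, Pow(1390, Rational(1, 2)))) ≈ 11736.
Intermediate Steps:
r = 38 (r = Add(-9, 47) = 38)
Function('T')(Y, m) = Add(3, Mul(-1, Pow(Add(Pow(Y, 2), Pow(m, 2)), Rational(1, 2))))
Add(f, Function('T')(r, Pow(Add(46, -100), Rational(1, 2)))) = Add(11770, Add(3, Mul(-1, Pow(Add(Pow(38, 2), Pow(Pow(Add(46, -100), Rational(1, 2)), 2)), Rational(1, 2))))) = Add(11770, Add(3, Mul(-1, Pow(Add(1444, Pow(Pow(-54, Rational(1, 2)), 2)), Rational(1, 2))))) = Add(11770, Add(3, Mul(-1, Pow(Add(1444, Pow(Mul(3, I, Pow(6, Rational(1, 2))), 2)), Rational(1, 2))))) = Add(11770, Add(3, Mul(-1, Pow(Add(1444, -54), Rational(1, 2))))) = Add(11770, Add(3, Mul(-1, Pow(1390, Rational(1, 2))))) = Add(11773, Mul(-1, Pow(1390, Rational(1, 2))))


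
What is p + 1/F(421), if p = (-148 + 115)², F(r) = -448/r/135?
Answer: 431037/448 ≈ 962.14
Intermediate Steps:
F(r) = -448/(135*r) (F(r) = -448/r*(1/135) = -448/(135*r))
p = 1089 (p = (-33)² = 1089)
p + 1/F(421) = 1089 + 1/(-448/135/421) = 1089 + 1/(-448/135*1/421) = 1089 + 1/(-448/56835) = 1089 - 56835/448 = 431037/448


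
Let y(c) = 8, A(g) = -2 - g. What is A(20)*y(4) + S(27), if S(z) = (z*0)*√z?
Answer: -176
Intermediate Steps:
S(z) = 0 (S(z) = 0*√z = 0)
A(20)*y(4) + S(27) = (-2 - 1*20)*8 + 0 = (-2 - 20)*8 + 0 = -22*8 + 0 = -176 + 0 = -176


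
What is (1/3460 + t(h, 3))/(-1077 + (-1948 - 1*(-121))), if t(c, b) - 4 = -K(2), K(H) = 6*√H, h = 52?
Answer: -13841/10047840 + √2/484 ≈ 0.0015444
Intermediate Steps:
t(c, b) = 4 - 6*√2
(1/3460 + t(h, 3))/(-1077 + (-1948 - 1*(-121))) = (1/3460 + (4 - 6*√2))/(-1077 + (-1948 - 1*(-121))) = (1/3460 + (4 - 6*√2))/(-1077 + (-1948 + 121)) = (13841/3460 - 6*√2)/(-1077 - 1827) = (13841/3460 - 6*√2)/(-2904) = (13841/3460 - 6*√2)*(-1/2904) = -13841/10047840 + √2/484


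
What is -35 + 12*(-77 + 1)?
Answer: -947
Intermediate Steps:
-35 + 12*(-77 + 1) = -35 + 12*(-76) = -35 - 912 = -947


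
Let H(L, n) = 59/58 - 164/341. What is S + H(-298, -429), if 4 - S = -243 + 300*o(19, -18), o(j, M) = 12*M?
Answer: 1286510173/19778 ≈ 65048.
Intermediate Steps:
H(L, n) = 10607/19778 (H(L, n) = 59*(1/58) - 164*1/341 = 59/58 - 164/341 = 10607/19778)
S = 65047 (S = 4 - (-243 + 300*(12*(-18))) = 4 - (-243 + 300*(-216)) = 4 - (-243 - 64800) = 4 - 1*(-65043) = 4 + 65043 = 65047)
S + H(-298, -429) = 65047 + 10607/19778 = 1286510173/19778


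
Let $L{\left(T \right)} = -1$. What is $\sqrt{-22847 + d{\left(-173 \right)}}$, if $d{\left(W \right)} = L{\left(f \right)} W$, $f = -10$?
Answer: $i \sqrt{22674} \approx 150.58 i$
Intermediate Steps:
$d{\left(W \right)} = - W$
$\sqrt{-22847 + d{\left(-173 \right)}} = \sqrt{-22847 - -173} = \sqrt{-22847 + 173} = \sqrt{-22674} = i \sqrt{22674}$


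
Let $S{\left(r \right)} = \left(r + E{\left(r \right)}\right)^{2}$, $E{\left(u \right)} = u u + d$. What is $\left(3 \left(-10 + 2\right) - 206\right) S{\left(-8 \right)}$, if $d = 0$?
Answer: $-721280$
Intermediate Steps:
$E{\left(u \right)} = u^{2}$ ($E{\left(u \right)} = u u + 0 = u^{2} + 0 = u^{2}$)
$S{\left(r \right)} = \left(r + r^{2}\right)^{2}$
$\left(3 \left(-10 + 2\right) - 206\right) S{\left(-8 \right)} = \left(3 \left(-10 + 2\right) - 206\right) \left(-8\right)^{2} \left(1 - 8\right)^{2} = \left(3 \left(-8\right) - 206\right) 64 \left(-7\right)^{2} = \left(-24 - 206\right) 64 \cdot 49 = \left(-230\right) 3136 = -721280$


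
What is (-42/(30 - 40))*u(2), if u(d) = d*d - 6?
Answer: -42/5 ≈ -8.4000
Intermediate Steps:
u(d) = -6 + d**2 (u(d) = d**2 - 6 = -6 + d**2)
(-42/(30 - 40))*u(2) = (-42/(30 - 40))*(-6 + 2**2) = (-42/(-10))*(-6 + 4) = -42*(-1/10)*(-2) = (21/5)*(-2) = -42/5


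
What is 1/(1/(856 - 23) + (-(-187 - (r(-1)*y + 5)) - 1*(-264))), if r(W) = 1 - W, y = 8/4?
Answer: 833/383181 ≈ 0.0021739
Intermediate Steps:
y = 2 (y = 8*(1/4) = 2)
1/(1/(856 - 23) + (-(-187 - (r(-1)*y + 5)) - 1*(-264))) = 1/(1/(856 - 23) + (-(-187 - ((1 - 1*(-1))*2 + 5)) - 1*(-264))) = 1/(1/833 + (-(-187 - ((1 + 1)*2 + 5)) + 264)) = 1/(1/833 + (-(-187 - (2*2 + 5)) + 264)) = 1/(1/833 + (-(-187 - (4 + 5)) + 264)) = 1/(1/833 + (-(-187 - 1*9) + 264)) = 1/(1/833 + (-(-187 - 9) + 264)) = 1/(1/833 + (-1*(-196) + 264)) = 1/(1/833 + (196 + 264)) = 1/(1/833 + 460) = 1/(383181/833) = 833/383181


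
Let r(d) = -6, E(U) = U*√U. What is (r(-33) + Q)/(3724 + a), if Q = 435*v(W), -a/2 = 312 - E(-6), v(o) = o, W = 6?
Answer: 504525/600679 + 1953*I*√6/600679 ≈ 0.83992 + 0.0079641*I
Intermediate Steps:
E(U) = U^(3/2)
a = -624 - 12*I*√6 (a = -2*(312 - (-6)^(3/2)) = -2*(312 - (-6)*I*√6) = -2*(312 + 6*I*√6) = -624 - 12*I*√6 ≈ -624.0 - 29.394*I)
Q = 2610 (Q = 435*6 = 2610)
(r(-33) + Q)/(3724 + a) = (-6 + 2610)/(3724 + (-624 - 12*I*√6)) = 2604/(3100 - 12*I*√6)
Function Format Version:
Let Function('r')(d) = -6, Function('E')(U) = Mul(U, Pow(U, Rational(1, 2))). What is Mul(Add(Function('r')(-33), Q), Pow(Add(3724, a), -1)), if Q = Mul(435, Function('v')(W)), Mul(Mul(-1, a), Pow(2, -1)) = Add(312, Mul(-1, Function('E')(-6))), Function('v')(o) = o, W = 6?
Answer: Add(Rational(504525, 600679), Mul(Rational(1953, 600679), I, Pow(6, Rational(1, 2)))) ≈ Add(0.83992, Mul(0.0079641, I))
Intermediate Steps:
Function('E')(U) = Pow(U, Rational(3, 2))
a = Add(-624, Mul(-12, I, Pow(6, Rational(1, 2)))) (a = Mul(-2, Add(312, Mul(-1, Pow(-6, Rational(3, 2))))) = Mul(-2, Add(312, Mul(-1, Mul(-6, I, Pow(6, Rational(1, 2)))))) = Mul(-2, Add(312, Mul(6, I, Pow(6, Rational(1, 2))))) = Add(-624, Mul(-12, I, Pow(6, Rational(1, 2)))) ≈ Add(-624.00, Mul(-29.394, I)))
Q = 2610 (Q = Mul(435, 6) = 2610)
Mul(Add(Function('r')(-33), Q), Pow(Add(3724, a), -1)) = Mul(Add(-6, 2610), Pow(Add(3724, Add(-624, Mul(-12, I, Pow(6, Rational(1, 2))))), -1)) = Mul(2604, Pow(Add(3100, Mul(-12, I, Pow(6, Rational(1, 2)))), -1))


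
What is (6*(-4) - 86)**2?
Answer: 12100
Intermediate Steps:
(6*(-4) - 86)**2 = (-24 - 86)**2 = (-110)**2 = 12100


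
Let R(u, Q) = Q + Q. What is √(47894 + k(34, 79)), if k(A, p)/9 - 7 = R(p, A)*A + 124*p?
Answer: √156929 ≈ 396.14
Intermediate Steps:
R(u, Q) = 2*Q
k(A, p) = 63 + 18*A² + 1116*p (k(A, p) = 63 + 9*((2*A)*A + 124*p) = 63 + 9*(2*A² + 124*p) = 63 + (18*A² + 1116*p) = 63 + 18*A² + 1116*p)
√(47894 + k(34, 79)) = √(47894 + (63 + 18*34² + 1116*79)) = √(47894 + (63 + 18*1156 + 88164)) = √(47894 + (63 + 20808 + 88164)) = √(47894 + 109035) = √156929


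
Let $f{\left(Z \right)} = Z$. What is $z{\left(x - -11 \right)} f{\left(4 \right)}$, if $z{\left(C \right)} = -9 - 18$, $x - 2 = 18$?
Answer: $-108$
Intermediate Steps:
$x = 20$ ($x = 2 + 18 = 20$)
$z{\left(C \right)} = -27$
$z{\left(x - -11 \right)} f{\left(4 \right)} = \left(-27\right) 4 = -108$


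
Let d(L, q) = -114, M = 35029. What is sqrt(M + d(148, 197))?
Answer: sqrt(34915) ≈ 186.86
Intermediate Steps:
sqrt(M + d(148, 197)) = sqrt(35029 - 114) = sqrt(34915)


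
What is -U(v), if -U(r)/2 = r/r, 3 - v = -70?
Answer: 2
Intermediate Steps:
v = 73 (v = 3 - 1*(-70) = 3 + 70 = 73)
U(r) = -2 (U(r) = -2*r/r = -2*1 = -2)
-U(v) = -1*(-2) = 2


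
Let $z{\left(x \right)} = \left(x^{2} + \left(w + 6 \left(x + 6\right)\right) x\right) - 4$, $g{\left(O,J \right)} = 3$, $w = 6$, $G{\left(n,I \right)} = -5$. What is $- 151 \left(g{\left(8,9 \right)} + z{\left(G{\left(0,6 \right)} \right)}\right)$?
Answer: $5436$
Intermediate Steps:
$z{\left(x \right)} = -4 + x^{2} + x \left(42 + 6 x\right)$ ($z{\left(x \right)} = \left(x^{2} + \left(6 + 6 \left(x + 6\right)\right) x\right) - 4 = \left(x^{2} + \left(6 + 6 \left(6 + x\right)\right) x\right) - 4 = \left(x^{2} + \left(6 + \left(36 + 6 x\right)\right) x\right) - 4 = \left(x^{2} + \left(42 + 6 x\right) x\right) - 4 = \left(x^{2} + x \left(42 + 6 x\right)\right) - 4 = -4 + x^{2} + x \left(42 + 6 x\right)$)
$- 151 \left(g{\left(8,9 \right)} + z{\left(G{\left(0,6 \right)} \right)}\right) = - 151 \left(3 + \left(-4 + 7 \left(-5\right)^{2} + 42 \left(-5\right)\right)\right) = - 151 \left(3 - 39\right) = \left(-151\right) \left(-36\right) = 5436$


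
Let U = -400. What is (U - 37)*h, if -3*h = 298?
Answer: 130226/3 ≈ 43409.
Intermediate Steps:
h = -298/3 (h = -1/3*298 = -298/3 ≈ -99.333)
(U - 37)*h = (-400 - 37)*(-298/3) = -437*(-298/3) = 130226/3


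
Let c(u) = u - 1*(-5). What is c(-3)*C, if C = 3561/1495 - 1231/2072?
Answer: 5538047/1548820 ≈ 3.5757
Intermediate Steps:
c(u) = 5 + u (c(u) = u + 5 = 5 + u)
C = 5538047/3097640 (C = 3561*(1/1495) - 1231*1/2072 = 3561/1495 - 1231/2072 = 5538047/3097640 ≈ 1.7878)
c(-3)*C = (5 - 3)*(5538047/3097640) = 2*(5538047/3097640) = 5538047/1548820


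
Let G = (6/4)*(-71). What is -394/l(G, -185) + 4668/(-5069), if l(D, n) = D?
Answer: 3000088/1079697 ≈ 2.7786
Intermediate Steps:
G = -213/2 (G = (6*(¼))*(-71) = (3/2)*(-71) = -213/2 ≈ -106.50)
-394/l(G, -185) + 4668/(-5069) = -394/(-213/2) + 4668/(-5069) = -394*(-2/213) + 4668*(-1/5069) = 788/213 - 4668/5069 = 3000088/1079697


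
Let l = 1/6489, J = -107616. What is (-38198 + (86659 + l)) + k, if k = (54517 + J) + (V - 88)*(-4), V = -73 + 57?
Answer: -27396557/6489 ≈ -4222.0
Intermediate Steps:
l = 1/6489 ≈ 0.00015411
V = -16
k = -52683 (k = (54517 - 107616) + (-16 - 88)*(-4) = -53099 - 104*(-4) = -53099 + 416 = -52683)
(-38198 + (86659 + l)) + k = (-38198 + (86659 + 1/6489)) - 52683 = (-38198 + 562330252/6489) - 52683 = 314463430/6489 - 52683 = -27396557/6489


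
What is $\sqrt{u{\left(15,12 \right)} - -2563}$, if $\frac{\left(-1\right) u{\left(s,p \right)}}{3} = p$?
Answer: $19 \sqrt{7} \approx 50.269$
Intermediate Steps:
$u{\left(s,p \right)} = - 3 p$
$\sqrt{u{\left(15,12 \right)} - -2563} = \sqrt{\left(-3\right) 12 - -2563} = \sqrt{-36 + 2563} = \sqrt{2527} = 19 \sqrt{7}$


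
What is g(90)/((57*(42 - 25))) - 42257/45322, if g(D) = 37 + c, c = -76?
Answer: -837541/861118 ≈ -0.97262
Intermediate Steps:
g(D) = -39 (g(D) = 37 - 76 = -39)
g(90)/((57*(42 - 25))) - 42257/45322 = -39*1/(57*(42 - 25)) - 42257/45322 = -39/(57*17) - 42257*1/45322 = -39/969 - 42257/45322 = -39*1/969 - 42257/45322 = -13/323 - 42257/45322 = -837541/861118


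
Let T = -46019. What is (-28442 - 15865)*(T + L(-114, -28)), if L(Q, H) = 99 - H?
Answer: 2033336844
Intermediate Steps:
(-28442 - 15865)*(T + L(-114, -28)) = (-28442 - 15865)*(-46019 + (99 - 1*(-28))) = -44307*(-46019 + (99 + 28)) = -44307*(-46019 + 127) = -44307*(-45892) = 2033336844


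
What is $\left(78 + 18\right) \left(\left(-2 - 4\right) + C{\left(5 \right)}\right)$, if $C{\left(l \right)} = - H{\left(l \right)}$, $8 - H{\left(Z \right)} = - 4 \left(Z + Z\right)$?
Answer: $-5184$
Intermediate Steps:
$H{\left(Z \right)} = 8 + 8 Z$ ($H{\left(Z \right)} = 8 - - 4 \left(Z + Z\right) = 8 - - 4 \cdot 2 Z = 8 - - 8 Z = 8 + 8 Z$)
$C{\left(l \right)} = -8 - 8 l$ ($C{\left(l \right)} = - (8 + 8 l) = -8 - 8 l$)
$\left(78 + 18\right) \left(\left(-2 - 4\right) + C{\left(5 \right)}\right) = \left(78 + 18\right) \left(\left(-2 - 4\right) - 48\right) = 96 \left(-6 - 48\right) = 96 \left(-54\right) = -5184$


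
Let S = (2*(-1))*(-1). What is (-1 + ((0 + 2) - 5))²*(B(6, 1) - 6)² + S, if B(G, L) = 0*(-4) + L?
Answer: 402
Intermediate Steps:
B(G, L) = L (B(G, L) = 0 + L = L)
S = 2 (S = -2*(-1) = 2)
(-1 + ((0 + 2) - 5))²*(B(6, 1) - 6)² + S = (-1 + ((0 + 2) - 5))²*(1 - 6)² + 2 = (-1 + (2 - 5))²*(-5)² + 2 = (-1 - 3)²*25 + 2 = (-4)²*25 + 2 = 16*25 + 2 = 400 + 2 = 402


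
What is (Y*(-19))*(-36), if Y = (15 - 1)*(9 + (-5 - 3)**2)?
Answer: 699048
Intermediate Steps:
Y = 1022 (Y = 14*(9 + (-8)**2) = 14*(9 + 64) = 14*73 = 1022)
(Y*(-19))*(-36) = (1022*(-19))*(-36) = -19418*(-36) = 699048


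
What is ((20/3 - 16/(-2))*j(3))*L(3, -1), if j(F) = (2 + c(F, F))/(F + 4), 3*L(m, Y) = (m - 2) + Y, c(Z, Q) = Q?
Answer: 0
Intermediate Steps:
L(m, Y) = -2/3 + Y/3 + m/3 (L(m, Y) = ((m - 2) + Y)/3 = ((-2 + m) + Y)/3 = (-2 + Y + m)/3 = -2/3 + Y/3 + m/3)
j(F) = (2 + F)/(4 + F) (j(F) = (2 + F)/(F + 4) = (2 + F)/(4 + F))
((20/3 - 16/(-2))*j(3))*L(3, -1) = ((20/3 - 16/(-2))*((2 + 3)/(4 + 3)))*(-2/3 + (1/3)*(-1) + (1/3)*3) = ((20*(1/3) - 16*(-1/2))*(5/7))*(-2/3 - 1/3 + 1) = ((20/3 + 8)*((1/7)*5))*0 = ((44/3)*(5/7))*0 = (220/21)*0 = 0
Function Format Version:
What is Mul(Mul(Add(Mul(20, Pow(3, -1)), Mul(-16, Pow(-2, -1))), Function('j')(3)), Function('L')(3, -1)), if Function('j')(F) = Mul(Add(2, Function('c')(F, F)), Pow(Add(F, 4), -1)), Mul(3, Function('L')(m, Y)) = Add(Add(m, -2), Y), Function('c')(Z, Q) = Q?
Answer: 0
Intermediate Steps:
Function('L')(m, Y) = Add(Rational(-2, 3), Mul(Rational(1, 3), Y), Mul(Rational(1, 3), m)) (Function('L')(m, Y) = Mul(Rational(1, 3), Add(Add(m, -2), Y)) = Mul(Rational(1, 3), Add(Add(-2, m), Y)) = Mul(Rational(1, 3), Add(-2, Y, m)) = Add(Rational(-2, 3), Mul(Rational(1, 3), Y), Mul(Rational(1, 3), m)))
Function('j')(F) = Mul(Pow(Add(4, F), -1), Add(2, F)) (Function('j')(F) = Mul(Add(2, F), Pow(Add(F, 4), -1)) = Mul(Add(2, F), Pow(Add(4, F), -1)) = Mul(Pow(Add(4, F), -1), Add(2, F)))
Mul(Mul(Add(Mul(20, Pow(3, -1)), Mul(-16, Pow(-2, -1))), Function('j')(3)), Function('L')(3, -1)) = Mul(Mul(Add(Mul(20, Pow(3, -1)), Mul(-16, Pow(-2, -1))), Mul(Pow(Add(4, 3), -1), Add(2, 3))), Add(Rational(-2, 3), Mul(Rational(1, 3), -1), Mul(Rational(1, 3), 3))) = Mul(Mul(Add(Mul(20, Rational(1, 3)), Mul(-16, Rational(-1, 2))), Mul(Pow(7, -1), 5)), Add(Rational(-2, 3), Rational(-1, 3), 1)) = Mul(Mul(Add(Rational(20, 3), 8), Mul(Rational(1, 7), 5)), 0) = Mul(Mul(Rational(44, 3), Rational(5, 7)), 0) = Mul(Rational(220, 21), 0) = 0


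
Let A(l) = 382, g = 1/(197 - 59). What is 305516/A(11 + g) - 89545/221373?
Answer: 33799393639/42282243 ≈ 799.38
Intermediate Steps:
g = 1/138 ≈ 0.0072464
305516/A(11 + g) - 89545/221373 = 305516/382 - 89545/221373 = 305516*(1/382) - 89545*1/221373 = 152758/191 - 89545/221373 = 33799393639/42282243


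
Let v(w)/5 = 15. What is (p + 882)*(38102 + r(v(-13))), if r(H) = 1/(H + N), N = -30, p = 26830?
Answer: 47514745792/45 ≈ 1.0559e+9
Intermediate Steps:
v(w) = 75 (v(w) = 5*15 = 75)
r(H) = 1/(-30 + H) (r(H) = 1/(H - 30) = 1/(-30 + H))
(p + 882)*(38102 + r(v(-13))) = (26830 + 882)*(38102 + 1/(-30 + 75)) = 27712*(38102 + 1/45) = 27712*(1714591/45) = 47514745792/45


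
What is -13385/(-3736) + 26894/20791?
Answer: 22280207/4569128 ≈ 4.8763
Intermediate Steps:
-13385/(-3736) + 26894/20791 = -13385*(-1/3736) + 26894*(1/20791) = 13385/3736 + 1582/1223 = 22280207/4569128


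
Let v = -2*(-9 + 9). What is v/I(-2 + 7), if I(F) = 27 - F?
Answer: 0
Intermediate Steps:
v = 0 (v = -2*0 = 0)
v/I(-2 + 7) = 0/(27 - (-2 + 7)) = 0/(27 - 1*5) = 0/(27 - 5) = 0/22 = 0*(1/22) = 0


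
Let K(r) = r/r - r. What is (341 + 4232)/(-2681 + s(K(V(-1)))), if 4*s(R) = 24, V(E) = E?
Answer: -4573/2675 ≈ -1.7095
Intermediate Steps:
K(r) = 1 - r
s(R) = 6 (s(R) = (¼)*24 = 6)
(341 + 4232)/(-2681 + s(K(V(-1)))) = (341 + 4232)/(-2681 + 6) = 4573/(-2675) = 4573*(-1/2675) = -4573/2675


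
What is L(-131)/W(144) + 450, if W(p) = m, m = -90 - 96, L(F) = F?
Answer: 83831/186 ≈ 450.70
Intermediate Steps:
m = -186
W(p) = -186
L(-131)/W(144) + 450 = -131/(-186) + 450 = -131*(-1/186) + 450 = 131/186 + 450 = 83831/186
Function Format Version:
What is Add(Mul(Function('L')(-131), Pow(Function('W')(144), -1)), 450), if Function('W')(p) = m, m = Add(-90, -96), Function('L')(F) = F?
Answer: Rational(83831, 186) ≈ 450.70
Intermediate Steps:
m = -186
Function('W')(p) = -186
Add(Mul(Function('L')(-131), Pow(Function('W')(144), -1)), 450) = Add(Mul(-131, Pow(-186, -1)), 450) = Add(Mul(-131, Rational(-1, 186)), 450) = Add(Rational(131, 186), 450) = Rational(83831, 186)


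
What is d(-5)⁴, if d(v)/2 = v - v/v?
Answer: 20736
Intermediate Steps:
d(v) = -2 + 2*v (d(v) = 2*(v - v/v) = 2*(v - 1*1) = 2*(v - 1) = 2*(-1 + v) = -2 + 2*v)
d(-5)⁴ = (-2 + 2*(-5))⁴ = (-2 - 10)⁴ = (-12)⁴ = 20736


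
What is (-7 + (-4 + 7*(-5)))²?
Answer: 2116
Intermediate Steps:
(-7 + (-4 + 7*(-5)))² = (-7 + (-4 - 35))² = (-7 - 39)² = (-46)² = 2116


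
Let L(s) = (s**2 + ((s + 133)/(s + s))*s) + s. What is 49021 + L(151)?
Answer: 72115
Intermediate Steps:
L(s) = 133/2 + s**2 + 3*s/2 (L(s) = (s**2 + ((133 + s)/((2*s)))*s) + s = (s**2 + ((133 + s)*(1/(2*s)))*s) + s = (s**2 + ((133 + s)/(2*s))*s) + s = (s**2 + (133/2 + s/2)) + s = (133/2 + s**2 + s/2) + s = 133/2 + s**2 + 3*s/2)
49021 + L(151) = 49021 + (133/2 + 151**2 + (3/2)*151) = 49021 + (133/2 + 22801 + 453/2) = 49021 + 23094 = 72115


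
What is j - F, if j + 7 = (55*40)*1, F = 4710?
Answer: -2517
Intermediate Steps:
j = 2193 (j = -7 + (55*40)*1 = -7 + 2200*1 = -7 + 2200 = 2193)
j - F = 2193 - 1*4710 = 2193 - 4710 = -2517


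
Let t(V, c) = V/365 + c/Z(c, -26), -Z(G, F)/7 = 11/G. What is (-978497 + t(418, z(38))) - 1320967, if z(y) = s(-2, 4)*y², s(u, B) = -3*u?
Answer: -92025090574/28105 ≈ -3.2743e+6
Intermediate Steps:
Z(G, F) = -77/G
z(y) = 6*y² (z(y) = (-3*(-2))*y² = 6*y²)
t(V, c) = -c²/77 + V/365 (t(V, c) = V/365 + c/((-77/c)) = V*(1/365) + c*(-c/77) = V/365 - c²/77 = -c²/77 + V/365)
(-978497 + t(418, z(38))) - 1320967 = (-978497 + (-(6*38²)²/77 + (1/365)*418)) - 1320967 = (-978497 + (-(6*1444)²/77 + 418/365)) - 1320967 = (-978497 + (-1/77*8664² + 418/365)) - 1320967 = (-978497 + (-1/77*75064896 + 418/365)) - 1320967 = (-978497 + (-75064896/77 + 418/365)) - 1320967 = (-978497 - 27398654854/28105) - 1320967 = -54899313039/28105 - 1320967 = -92025090574/28105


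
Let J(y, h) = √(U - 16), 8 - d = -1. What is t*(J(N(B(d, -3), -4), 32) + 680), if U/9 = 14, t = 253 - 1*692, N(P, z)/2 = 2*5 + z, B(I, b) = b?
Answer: -298520 - 439*√110 ≈ -3.0312e+5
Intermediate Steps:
d = 9 (d = 8 - 1*(-1) = 8 + 1 = 9)
N(P, z) = 20 + 2*z (N(P, z) = 2*(2*5 + z) = 2*(10 + z) = 20 + 2*z)
t = -439 (t = 253 - 692 = -439)
U = 126 (U = 9*14 = 126)
J(y, h) = √110 (J(y, h) = √(126 - 16) = √110)
t*(J(N(B(d, -3), -4), 32) + 680) = -439*(√110 + 680) = -439*(680 + √110) = -298520 - 439*√110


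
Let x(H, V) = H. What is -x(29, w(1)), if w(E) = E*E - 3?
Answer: -29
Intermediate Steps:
w(E) = -3 + E² (w(E) = E² - 3 = -3 + E²)
-x(29, w(1)) = -1*29 = -29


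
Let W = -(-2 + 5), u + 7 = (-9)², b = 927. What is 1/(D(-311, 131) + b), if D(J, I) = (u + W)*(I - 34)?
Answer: 1/7814 ≈ 0.00012798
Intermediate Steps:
u = 74 (u = -7 + (-9)² = -7 + 81 = 74)
W = -3 (W = -1*3 = -3)
D(J, I) = -2414 + 71*I (D(J, I) = (74 - 3)*(I - 34) = 71*(-34 + I) = -2414 + 71*I)
1/(D(-311, 131) + b) = 1/((-2414 + 71*131) + 927) = 1/((-2414 + 9301) + 927) = 1/(6887 + 927) = 1/7814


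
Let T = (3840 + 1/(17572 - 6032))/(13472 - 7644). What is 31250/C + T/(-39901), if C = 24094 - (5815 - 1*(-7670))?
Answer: 2705172882242161/918378879869680 ≈ 2.9456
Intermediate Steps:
T = 1429471/2169520 (T = (3840 + 1/11540)/5828 = (3840 + 1/11540)*(1/5828) = (44313601/11540)*(1/5828) = 1429471/2169520 ≈ 0.65889)
C = 10609 (C = 24094 - (5815 + 7670) = 24094 - 1*13485 = 24094 - 13485 = 10609)
31250/C + T/(-39901) = 31250/10609 + (1429471/2169520)/(-39901) = 31250*(1/10609) + (1429471/2169520)*(-1/39901) = 31250/10609 - 1429471/86566017520 = 2705172882242161/918378879869680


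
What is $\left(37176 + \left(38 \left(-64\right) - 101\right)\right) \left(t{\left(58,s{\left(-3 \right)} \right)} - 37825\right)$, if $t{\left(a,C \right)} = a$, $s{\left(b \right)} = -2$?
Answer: $-1308362181$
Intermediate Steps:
$\left(37176 + \left(38 \left(-64\right) - 101\right)\right) \left(t{\left(58,s{\left(-3 \right)} \right)} - 37825\right) = \left(37176 + \left(38 \left(-64\right) - 101\right)\right) \left(58 - 37825\right) = \left(37176 - 2533\right) \left(-37767\right) = 34643 \left(-37767\right) = -1308362181$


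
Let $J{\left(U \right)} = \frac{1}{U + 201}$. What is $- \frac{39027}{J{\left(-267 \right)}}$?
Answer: $2575782$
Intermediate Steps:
$J{\left(U \right)} = \frac{1}{201 + U}$
$- \frac{39027}{J{\left(-267 \right)}} = - \frac{39027}{\frac{1}{201 - 267}} = - \frac{39027}{\frac{1}{-66}} = - \frac{39027}{- \frac{1}{66}} = \left(-39027\right) \left(-66\right) = 2575782$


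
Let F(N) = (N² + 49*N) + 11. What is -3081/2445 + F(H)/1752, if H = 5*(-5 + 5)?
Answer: -1790339/1427880 ≈ -1.2538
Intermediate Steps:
H = 0 (H = 5*0 = 0)
F(N) = 11 + N² + 49*N
-3081/2445 + F(H)/1752 = -3081/2445 + (11 + 0² + 49*0)/1752 = -3081*1/2445 + (11 + 0 + 0)*(1/1752) = -1027/815 + 11*(1/1752) = -1027/815 + 11/1752 = -1790339/1427880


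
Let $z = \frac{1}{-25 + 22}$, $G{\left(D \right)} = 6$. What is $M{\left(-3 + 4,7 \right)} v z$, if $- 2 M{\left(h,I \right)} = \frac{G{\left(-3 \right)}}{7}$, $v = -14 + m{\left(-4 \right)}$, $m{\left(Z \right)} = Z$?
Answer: $- \frac{18}{7} \approx -2.5714$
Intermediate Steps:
$v = -18$ ($v = -14 - 4 = -18$)
$z = - \frac{1}{3}$ ($z = \frac{1}{-3} = - \frac{1}{3} \approx -0.33333$)
$M{\left(h,I \right)} = - \frac{3}{7}$ ($M{\left(h,I \right)} = - \frac{6 \cdot \frac{1}{7}}{2} = \left(- \frac{1}{2}\right) \frac{6}{7} = - \frac{3}{7}$)
$M{\left(-3 + 4,7 \right)} v z = \left(- \frac{3}{7}\right) \left(-18\right) \left(- \frac{1}{3}\right) = \frac{54}{7} \left(- \frac{1}{3}\right) = - \frac{18}{7}$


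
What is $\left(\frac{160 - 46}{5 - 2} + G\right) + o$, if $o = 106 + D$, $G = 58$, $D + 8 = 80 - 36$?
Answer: $238$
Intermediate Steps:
$D = 36$ ($D = -8 + \left(80 - 36\right) = -8 + 44 = 36$)
$o = 142$ ($o = 106 + 36 = 142$)
$\left(\frac{160 - 46}{5 - 2} + G\right) + o = \left(\frac{160 - 46}{5 - 2} + 58\right) + 142 = \left(\frac{114}{3} + 58\right) + 142 = \left(114 \cdot \frac{1}{3} + 58\right) + 142 = \left(38 + 58\right) + 142 = 96 + 142 = 238$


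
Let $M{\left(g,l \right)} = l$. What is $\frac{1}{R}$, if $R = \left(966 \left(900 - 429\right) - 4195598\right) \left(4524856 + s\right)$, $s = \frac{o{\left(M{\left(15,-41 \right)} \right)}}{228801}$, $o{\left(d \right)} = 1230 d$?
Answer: $- \frac{76267}{1290874636746634104} \approx -5.9082 \cdot 10^{-14}$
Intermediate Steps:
$s = - \frac{16810}{76267}$ ($s = \frac{1230 \left(-41\right)}{228801} = \left(-50430\right) \frac{1}{228801} = - \frac{16810}{76267} \approx -0.22041$)
$R = - \frac{1290874636746634104}{76267}$ ($R = \left(966 \left(900 - 429\right) - 4195598\right) \left(4524856 - \frac{16810}{76267}\right) = \left(966 \cdot 471 - 4195598\right) \frac{345097175742}{76267} = \left(454986 - 4195598\right) \frac{345097175742}{76267} = \left(-3740612\right) \frac{345097175742}{76267} = - \frac{1290874636746634104}{76267} \approx -1.6926 \cdot 10^{13}$)
$\frac{1}{R} = \frac{1}{- \frac{1290874636746634104}{76267}} = - \frac{76267}{1290874636746634104}$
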